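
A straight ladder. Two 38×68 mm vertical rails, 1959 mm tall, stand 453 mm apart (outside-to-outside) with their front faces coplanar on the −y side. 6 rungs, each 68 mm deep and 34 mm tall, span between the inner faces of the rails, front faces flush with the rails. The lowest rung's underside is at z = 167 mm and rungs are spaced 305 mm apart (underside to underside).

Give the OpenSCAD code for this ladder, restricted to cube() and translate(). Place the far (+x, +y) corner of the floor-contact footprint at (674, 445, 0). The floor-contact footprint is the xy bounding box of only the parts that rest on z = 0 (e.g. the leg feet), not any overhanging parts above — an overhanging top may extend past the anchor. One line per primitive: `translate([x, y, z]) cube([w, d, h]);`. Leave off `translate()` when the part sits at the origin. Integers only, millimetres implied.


translate([221, 377, 0]) cube([38, 68, 1959]);
translate([636, 377, 0]) cube([38, 68, 1959]);
translate([259, 377, 167]) cube([377, 68, 34]);
translate([259, 377, 472]) cube([377, 68, 34]);
translate([259, 377, 777]) cube([377, 68, 34]);
translate([259, 377, 1082]) cube([377, 68, 34]);
translate([259, 377, 1387]) cube([377, 68, 34]);
translate([259, 377, 1692]) cube([377, 68, 34]);


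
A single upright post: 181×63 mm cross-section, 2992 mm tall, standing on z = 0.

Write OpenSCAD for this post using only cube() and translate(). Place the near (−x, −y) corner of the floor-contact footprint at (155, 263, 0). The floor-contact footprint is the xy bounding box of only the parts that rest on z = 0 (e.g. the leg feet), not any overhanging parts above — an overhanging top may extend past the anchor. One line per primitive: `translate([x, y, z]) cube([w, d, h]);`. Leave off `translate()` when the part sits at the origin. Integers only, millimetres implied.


translate([155, 263, 0]) cube([181, 63, 2992]);


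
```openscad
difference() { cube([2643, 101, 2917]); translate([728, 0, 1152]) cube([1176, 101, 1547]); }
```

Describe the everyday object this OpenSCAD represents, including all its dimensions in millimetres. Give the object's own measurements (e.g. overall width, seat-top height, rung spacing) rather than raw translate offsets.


A wall 2643 mm long (x), 101 mm thick (y), 2917 mm tall, with a rectangular window opening cut through it. The opening is 1176 mm wide and 1547 mm tall; its sill is at z = 1152 mm and its near (−x) edge is 728 mm from the wall's −x end. The opening passes through the full wall thickness.


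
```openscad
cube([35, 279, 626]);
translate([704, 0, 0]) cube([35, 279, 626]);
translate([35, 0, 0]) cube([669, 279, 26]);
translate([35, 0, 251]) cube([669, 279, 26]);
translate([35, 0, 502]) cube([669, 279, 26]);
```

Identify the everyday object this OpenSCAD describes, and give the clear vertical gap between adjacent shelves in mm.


A bookshelf. The clear shelf gap is 225 mm.

Two tall side panels with 3 horizontal boards between them — a bookshelf. The first two shelf undersides are at z = 0 and z = 251; with shelf thickness 26, the clear gap is 251 − 0 − 26 = 225 mm.


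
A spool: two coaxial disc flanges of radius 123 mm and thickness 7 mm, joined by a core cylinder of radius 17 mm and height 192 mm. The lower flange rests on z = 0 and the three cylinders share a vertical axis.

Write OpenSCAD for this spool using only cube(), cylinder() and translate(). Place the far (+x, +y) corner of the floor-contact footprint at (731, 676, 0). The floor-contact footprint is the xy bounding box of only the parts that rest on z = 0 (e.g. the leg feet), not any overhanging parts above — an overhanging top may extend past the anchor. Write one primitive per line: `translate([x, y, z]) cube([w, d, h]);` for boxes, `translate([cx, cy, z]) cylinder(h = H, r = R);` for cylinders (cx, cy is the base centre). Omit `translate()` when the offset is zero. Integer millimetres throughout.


translate([608, 553, 0]) cylinder(h = 7, r = 123);
translate([608, 553, 7]) cylinder(h = 192, r = 17);
translate([608, 553, 199]) cylinder(h = 7, r = 123);


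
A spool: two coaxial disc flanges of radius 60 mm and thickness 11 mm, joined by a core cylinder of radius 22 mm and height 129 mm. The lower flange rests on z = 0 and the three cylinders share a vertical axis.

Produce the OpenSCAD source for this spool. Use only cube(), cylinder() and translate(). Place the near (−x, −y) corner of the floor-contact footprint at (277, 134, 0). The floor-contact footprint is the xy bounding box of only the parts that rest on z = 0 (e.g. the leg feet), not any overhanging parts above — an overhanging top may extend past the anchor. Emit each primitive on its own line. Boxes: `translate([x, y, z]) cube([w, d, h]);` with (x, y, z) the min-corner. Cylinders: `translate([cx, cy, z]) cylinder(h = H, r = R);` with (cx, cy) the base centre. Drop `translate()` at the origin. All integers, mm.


translate([337, 194, 0]) cylinder(h = 11, r = 60);
translate([337, 194, 11]) cylinder(h = 129, r = 22);
translate([337, 194, 140]) cylinder(h = 11, r = 60);


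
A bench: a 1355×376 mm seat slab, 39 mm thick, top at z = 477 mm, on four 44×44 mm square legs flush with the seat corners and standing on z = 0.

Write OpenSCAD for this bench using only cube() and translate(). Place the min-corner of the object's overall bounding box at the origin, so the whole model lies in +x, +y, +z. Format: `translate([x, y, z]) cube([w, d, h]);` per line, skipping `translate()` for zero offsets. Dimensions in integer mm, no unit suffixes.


translate([0, 0, 438]) cube([1355, 376, 39]);
cube([44, 44, 438]);
translate([0, 332, 0]) cube([44, 44, 438]);
translate([1311, 0, 0]) cube([44, 44, 438]);
translate([1311, 332, 0]) cube([44, 44, 438]);


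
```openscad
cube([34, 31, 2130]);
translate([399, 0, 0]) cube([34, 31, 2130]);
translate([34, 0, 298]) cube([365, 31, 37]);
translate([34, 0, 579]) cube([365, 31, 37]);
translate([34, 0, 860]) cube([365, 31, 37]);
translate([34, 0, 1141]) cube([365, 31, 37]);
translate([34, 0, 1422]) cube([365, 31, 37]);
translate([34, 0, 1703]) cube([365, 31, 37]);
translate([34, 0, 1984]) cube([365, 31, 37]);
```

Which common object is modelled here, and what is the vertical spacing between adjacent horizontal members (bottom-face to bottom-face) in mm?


A ladder. The rung spacing is 281 mm.

Two tall 34×31 posts with 7 short bars between them — a ladder. Adjacent rungs sit at z = 298 and z = 579, so the spacing is 579 − 298 = 281 mm.


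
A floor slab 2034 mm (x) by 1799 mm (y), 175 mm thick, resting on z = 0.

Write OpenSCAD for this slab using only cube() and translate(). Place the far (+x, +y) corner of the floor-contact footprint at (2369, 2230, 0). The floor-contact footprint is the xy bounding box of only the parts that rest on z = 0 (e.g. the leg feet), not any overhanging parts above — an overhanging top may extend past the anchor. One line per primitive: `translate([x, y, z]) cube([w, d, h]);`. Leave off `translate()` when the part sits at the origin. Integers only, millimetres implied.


translate([335, 431, 0]) cube([2034, 1799, 175]);


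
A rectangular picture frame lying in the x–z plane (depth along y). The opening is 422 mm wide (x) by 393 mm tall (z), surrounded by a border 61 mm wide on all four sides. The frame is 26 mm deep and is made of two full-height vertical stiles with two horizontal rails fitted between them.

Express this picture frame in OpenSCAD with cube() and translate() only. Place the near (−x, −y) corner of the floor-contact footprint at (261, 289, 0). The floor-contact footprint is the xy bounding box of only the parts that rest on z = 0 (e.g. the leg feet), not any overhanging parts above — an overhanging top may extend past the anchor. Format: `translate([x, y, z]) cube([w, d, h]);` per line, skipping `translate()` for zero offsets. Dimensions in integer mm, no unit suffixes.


translate([261, 289, 0]) cube([61, 26, 515]);
translate([744, 289, 0]) cube([61, 26, 515]);
translate([322, 289, 0]) cube([422, 26, 61]);
translate([322, 289, 454]) cube([422, 26, 61]);


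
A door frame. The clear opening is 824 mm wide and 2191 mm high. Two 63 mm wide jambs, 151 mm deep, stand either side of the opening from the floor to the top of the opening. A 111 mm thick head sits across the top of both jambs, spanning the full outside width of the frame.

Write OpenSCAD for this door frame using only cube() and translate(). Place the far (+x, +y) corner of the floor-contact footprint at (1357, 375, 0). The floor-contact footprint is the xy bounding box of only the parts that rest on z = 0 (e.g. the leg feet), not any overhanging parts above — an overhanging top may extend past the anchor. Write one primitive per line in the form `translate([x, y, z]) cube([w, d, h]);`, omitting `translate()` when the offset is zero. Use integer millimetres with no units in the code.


translate([407, 224, 0]) cube([63, 151, 2191]);
translate([1294, 224, 0]) cube([63, 151, 2191]);
translate([407, 224, 2191]) cube([950, 151, 111]);


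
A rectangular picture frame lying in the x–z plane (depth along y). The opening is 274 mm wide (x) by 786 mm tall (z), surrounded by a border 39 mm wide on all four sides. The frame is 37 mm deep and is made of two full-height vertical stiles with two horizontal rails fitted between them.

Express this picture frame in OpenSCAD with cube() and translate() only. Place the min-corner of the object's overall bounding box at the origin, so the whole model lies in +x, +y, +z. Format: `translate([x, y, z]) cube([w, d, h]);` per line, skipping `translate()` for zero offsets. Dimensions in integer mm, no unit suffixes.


cube([39, 37, 864]);
translate([313, 0, 0]) cube([39, 37, 864]);
translate([39, 0, 0]) cube([274, 37, 39]);
translate([39, 0, 825]) cube([274, 37, 39]);


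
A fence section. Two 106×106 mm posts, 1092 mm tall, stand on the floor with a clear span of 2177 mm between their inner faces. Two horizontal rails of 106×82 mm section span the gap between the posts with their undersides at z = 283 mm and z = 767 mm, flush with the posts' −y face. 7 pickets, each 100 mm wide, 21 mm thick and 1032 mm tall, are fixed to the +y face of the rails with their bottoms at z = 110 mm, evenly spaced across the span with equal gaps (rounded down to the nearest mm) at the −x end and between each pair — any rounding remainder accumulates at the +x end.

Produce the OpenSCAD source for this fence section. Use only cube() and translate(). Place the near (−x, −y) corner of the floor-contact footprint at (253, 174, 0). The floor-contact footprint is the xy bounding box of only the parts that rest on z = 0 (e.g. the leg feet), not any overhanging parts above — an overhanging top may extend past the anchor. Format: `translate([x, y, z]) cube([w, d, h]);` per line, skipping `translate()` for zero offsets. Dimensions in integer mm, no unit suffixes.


translate([253, 174, 0]) cube([106, 106, 1092]);
translate([2536, 174, 0]) cube([106, 106, 1092]);
translate([359, 174, 283]) cube([2177, 106, 82]);
translate([359, 174, 767]) cube([2177, 106, 82]);
translate([543, 280, 110]) cube([100, 21, 1032]);
translate([827, 280, 110]) cube([100, 21, 1032]);
translate([1111, 280, 110]) cube([100, 21, 1032]);
translate([1395, 280, 110]) cube([100, 21, 1032]);
translate([1679, 280, 110]) cube([100, 21, 1032]);
translate([1963, 280, 110]) cube([100, 21, 1032]);
translate([2247, 280, 110]) cube([100, 21, 1032]);


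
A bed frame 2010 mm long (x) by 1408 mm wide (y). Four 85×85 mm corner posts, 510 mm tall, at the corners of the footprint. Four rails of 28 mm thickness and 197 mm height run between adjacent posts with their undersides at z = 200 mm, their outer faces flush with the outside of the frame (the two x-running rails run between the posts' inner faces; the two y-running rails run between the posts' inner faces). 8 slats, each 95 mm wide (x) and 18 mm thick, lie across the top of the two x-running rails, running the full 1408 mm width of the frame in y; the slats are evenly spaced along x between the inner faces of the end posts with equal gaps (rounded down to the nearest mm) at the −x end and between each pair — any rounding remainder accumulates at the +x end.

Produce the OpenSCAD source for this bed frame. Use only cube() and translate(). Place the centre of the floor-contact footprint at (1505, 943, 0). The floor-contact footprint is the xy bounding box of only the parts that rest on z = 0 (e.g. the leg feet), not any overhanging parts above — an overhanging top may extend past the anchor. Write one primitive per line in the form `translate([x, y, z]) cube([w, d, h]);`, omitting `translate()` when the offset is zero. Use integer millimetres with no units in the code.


// slat z = rail_z + rail_h = 200 + 197 = 397
// slat gap = ⌊(1840 − 8·95) / 9⌋ = 120
translate([500, 239, 0]) cube([85, 85, 510]);
translate([500, 1562, 0]) cube([85, 85, 510]);
translate([2425, 239, 0]) cube([85, 85, 510]);
translate([2425, 1562, 0]) cube([85, 85, 510]);
translate([585, 239, 200]) cube([1840, 28, 197]);
translate([585, 1619, 200]) cube([1840, 28, 197]);
translate([500, 324, 200]) cube([28, 1238, 197]);
translate([2482, 324, 200]) cube([28, 1238, 197]);
translate([705, 239, 397]) cube([95, 1408, 18]);
translate([920, 239, 397]) cube([95, 1408, 18]);
translate([1135, 239, 397]) cube([95, 1408, 18]);
translate([1350, 239, 397]) cube([95, 1408, 18]);
translate([1565, 239, 397]) cube([95, 1408, 18]);
translate([1780, 239, 397]) cube([95, 1408, 18]);
translate([1995, 239, 397]) cube([95, 1408, 18]);
translate([2210, 239, 397]) cube([95, 1408, 18]);


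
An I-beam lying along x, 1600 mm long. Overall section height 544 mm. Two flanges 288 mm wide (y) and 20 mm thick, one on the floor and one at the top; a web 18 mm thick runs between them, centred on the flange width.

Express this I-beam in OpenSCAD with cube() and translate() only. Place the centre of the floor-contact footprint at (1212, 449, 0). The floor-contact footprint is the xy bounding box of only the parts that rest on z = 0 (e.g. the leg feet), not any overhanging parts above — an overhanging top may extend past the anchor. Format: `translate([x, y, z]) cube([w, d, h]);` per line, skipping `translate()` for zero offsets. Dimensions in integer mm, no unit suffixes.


translate([412, 305, 0]) cube([1600, 288, 20]);
translate([412, 440, 20]) cube([1600, 18, 504]);
translate([412, 305, 524]) cube([1600, 288, 20]);


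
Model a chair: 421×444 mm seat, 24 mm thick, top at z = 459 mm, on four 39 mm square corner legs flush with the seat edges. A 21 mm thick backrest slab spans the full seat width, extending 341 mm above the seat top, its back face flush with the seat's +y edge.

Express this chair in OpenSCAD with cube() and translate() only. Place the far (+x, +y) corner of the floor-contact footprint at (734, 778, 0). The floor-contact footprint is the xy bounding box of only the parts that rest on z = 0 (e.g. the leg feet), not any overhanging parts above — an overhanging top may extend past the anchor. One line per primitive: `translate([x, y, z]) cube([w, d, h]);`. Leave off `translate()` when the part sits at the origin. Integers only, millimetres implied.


translate([313, 334, 435]) cube([421, 444, 24]);
translate([313, 334, 0]) cube([39, 39, 435]);
translate([695, 334, 0]) cube([39, 39, 435]);
translate([313, 739, 0]) cube([39, 39, 435]);
translate([695, 739, 0]) cube([39, 39, 435]);
translate([313, 757, 459]) cube([421, 21, 341]);


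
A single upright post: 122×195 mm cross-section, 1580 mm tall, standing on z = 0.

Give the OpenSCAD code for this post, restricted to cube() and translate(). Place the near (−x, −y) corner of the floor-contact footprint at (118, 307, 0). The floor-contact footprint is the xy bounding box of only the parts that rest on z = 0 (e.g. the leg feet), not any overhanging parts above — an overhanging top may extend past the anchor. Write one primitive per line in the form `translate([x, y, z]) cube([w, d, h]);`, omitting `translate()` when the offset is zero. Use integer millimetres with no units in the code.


translate([118, 307, 0]) cube([122, 195, 1580]);


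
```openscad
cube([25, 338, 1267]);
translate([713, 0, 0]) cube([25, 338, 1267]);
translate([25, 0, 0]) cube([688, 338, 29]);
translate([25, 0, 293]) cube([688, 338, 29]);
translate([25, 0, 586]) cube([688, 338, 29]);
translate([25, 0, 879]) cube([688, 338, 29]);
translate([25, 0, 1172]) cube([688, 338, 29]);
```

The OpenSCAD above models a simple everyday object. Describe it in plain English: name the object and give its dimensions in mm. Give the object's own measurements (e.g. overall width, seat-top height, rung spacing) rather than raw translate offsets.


An open bookshelf. Two side panels, each 25 mm thick, 338 mm deep and 1267 mm tall, stand 738 mm apart (outside-to-outside). Between them sit 5 shelves, each 29 mm thick and 338 mm deep, spanning the full gap between the sides. The bottom shelf rests on the floor (its underside at z = 0) and the clear gap between one shelf's top and the next shelf's underside is 264 mm.


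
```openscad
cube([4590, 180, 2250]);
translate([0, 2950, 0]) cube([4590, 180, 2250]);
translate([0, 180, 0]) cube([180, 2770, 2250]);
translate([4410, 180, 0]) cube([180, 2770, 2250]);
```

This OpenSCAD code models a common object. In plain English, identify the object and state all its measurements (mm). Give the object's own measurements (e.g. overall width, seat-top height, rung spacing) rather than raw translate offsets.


The wall frame of a small rectangular building: four walls, each 2250 mm tall and 180 mm thick, enclosing a footprint 4590 mm (x) by 3130 mm (y) outside-to-outside, with no floor or roof. The front and back walls (the −y and +y sides) span the full width; the two side walls fit between them.


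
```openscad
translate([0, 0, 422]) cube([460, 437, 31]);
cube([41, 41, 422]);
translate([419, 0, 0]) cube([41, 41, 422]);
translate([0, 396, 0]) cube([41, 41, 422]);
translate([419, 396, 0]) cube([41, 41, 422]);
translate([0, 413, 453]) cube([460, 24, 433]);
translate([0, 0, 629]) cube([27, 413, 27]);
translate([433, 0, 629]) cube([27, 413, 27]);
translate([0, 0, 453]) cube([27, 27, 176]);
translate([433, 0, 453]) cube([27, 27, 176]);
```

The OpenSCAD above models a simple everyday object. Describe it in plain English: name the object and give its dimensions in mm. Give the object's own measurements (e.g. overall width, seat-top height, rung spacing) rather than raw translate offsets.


A chair. The seat is a 460×437×31 mm slab with its top at z = 453 mm, on four 41×41 mm corner legs (flush with the seat edges, standing on z = 0). A flat backrest 24 mm thick, 433 mm tall, spans the full seat width and rises from the seat top along its +y edge, rear face flush with the rear of the seat. Two armrests of 27×27 mm section run along each side from the seat's front edge to the front of the backrest, top faces 203 mm above the seat top and outer faces flush with the seat's x-edges; a 27×27 mm post under the front of each armrest stands on the seat at the front corner.


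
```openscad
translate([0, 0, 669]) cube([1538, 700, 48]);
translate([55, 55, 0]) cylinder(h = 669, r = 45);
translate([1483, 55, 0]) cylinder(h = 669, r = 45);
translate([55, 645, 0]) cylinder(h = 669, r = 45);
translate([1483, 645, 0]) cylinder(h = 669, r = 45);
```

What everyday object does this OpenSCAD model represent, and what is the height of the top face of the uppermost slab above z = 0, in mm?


A table. The table height is 717 mm.

A 1538×700×48 slab sits at z = 669 on four Ø90 mm round legs — a table. The top surface is at 669 + 48 = 717 mm.


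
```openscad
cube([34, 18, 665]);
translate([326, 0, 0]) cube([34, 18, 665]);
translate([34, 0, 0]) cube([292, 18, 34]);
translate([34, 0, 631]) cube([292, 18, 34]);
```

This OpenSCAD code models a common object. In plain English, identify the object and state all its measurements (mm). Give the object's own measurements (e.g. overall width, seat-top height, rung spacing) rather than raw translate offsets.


A rectangular picture frame lying in the x–z plane (depth along y). The opening is 292 mm wide (x) by 597 mm tall (z), surrounded by a border 34 mm wide on all four sides. The frame is 18 mm deep and is made of two full-height vertical stiles with two horizontal rails fitted between them.


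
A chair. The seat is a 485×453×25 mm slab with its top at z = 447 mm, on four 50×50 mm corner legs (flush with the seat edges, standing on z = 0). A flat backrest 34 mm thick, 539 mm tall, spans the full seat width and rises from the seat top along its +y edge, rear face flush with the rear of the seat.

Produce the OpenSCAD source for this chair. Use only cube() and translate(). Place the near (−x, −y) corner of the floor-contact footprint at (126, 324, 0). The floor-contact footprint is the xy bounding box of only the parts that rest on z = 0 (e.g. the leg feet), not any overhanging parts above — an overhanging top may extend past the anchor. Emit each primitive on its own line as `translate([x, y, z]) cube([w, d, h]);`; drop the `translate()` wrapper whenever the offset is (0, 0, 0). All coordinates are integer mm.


translate([126, 324, 422]) cube([485, 453, 25]);
translate([126, 324, 0]) cube([50, 50, 422]);
translate([561, 324, 0]) cube([50, 50, 422]);
translate([126, 727, 0]) cube([50, 50, 422]);
translate([561, 727, 0]) cube([50, 50, 422]);
translate([126, 743, 447]) cube([485, 34, 539]);


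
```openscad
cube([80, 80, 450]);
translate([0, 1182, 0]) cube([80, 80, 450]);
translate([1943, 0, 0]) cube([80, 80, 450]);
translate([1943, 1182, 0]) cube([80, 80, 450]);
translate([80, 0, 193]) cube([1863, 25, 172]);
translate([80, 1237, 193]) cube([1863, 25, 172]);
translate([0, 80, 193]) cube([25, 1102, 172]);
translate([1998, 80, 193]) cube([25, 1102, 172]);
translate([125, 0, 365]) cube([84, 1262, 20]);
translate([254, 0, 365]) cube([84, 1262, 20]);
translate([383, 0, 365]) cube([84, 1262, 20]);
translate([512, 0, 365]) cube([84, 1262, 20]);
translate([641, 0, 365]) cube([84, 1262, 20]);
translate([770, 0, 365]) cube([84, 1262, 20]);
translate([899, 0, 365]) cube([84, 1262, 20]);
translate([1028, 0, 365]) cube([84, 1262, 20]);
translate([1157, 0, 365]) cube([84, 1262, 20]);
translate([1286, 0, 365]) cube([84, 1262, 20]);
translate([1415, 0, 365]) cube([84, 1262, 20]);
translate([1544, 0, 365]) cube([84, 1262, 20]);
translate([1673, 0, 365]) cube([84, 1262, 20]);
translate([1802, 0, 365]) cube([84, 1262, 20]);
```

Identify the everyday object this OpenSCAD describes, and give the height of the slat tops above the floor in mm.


A bed frame. The slat-top height is 385 mm.

Four posts, four rails, and a row of slats — a bed frame. Slats sit on the rails at z = 193 + 172 = 365; with slat thickness 20, the top is 385 mm.


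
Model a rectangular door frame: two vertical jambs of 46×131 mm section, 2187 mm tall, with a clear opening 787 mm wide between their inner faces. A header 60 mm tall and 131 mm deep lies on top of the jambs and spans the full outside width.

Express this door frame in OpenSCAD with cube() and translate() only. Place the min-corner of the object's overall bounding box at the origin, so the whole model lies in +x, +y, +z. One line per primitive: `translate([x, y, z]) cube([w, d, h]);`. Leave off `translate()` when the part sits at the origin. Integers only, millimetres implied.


cube([46, 131, 2187]);
translate([833, 0, 0]) cube([46, 131, 2187]);
translate([0, 0, 2187]) cube([879, 131, 60]);


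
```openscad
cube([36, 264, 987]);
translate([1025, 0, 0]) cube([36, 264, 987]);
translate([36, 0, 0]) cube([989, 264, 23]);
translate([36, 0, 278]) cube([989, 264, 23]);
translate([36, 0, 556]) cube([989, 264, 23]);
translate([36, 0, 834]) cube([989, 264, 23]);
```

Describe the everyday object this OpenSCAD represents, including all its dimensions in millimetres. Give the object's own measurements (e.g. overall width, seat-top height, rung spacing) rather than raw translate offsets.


An open bookshelf. Two side panels, each 36 mm thick, 264 mm deep and 987 mm tall, stand 1061 mm apart (outside-to-outside). Between them sit 4 shelves, each 23 mm thick and 264 mm deep, spanning the full gap between the sides. The bottom shelf rests on the floor (its underside at z = 0) and the clear gap between one shelf's top and the next shelf's underside is 255 mm.


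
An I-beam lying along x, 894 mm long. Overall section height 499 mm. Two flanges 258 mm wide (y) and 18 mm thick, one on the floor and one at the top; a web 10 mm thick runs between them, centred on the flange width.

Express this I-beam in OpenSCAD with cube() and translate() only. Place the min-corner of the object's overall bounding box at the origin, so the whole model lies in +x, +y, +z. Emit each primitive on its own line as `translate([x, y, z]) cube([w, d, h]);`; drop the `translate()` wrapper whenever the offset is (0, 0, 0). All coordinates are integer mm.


cube([894, 258, 18]);
translate([0, 124, 18]) cube([894, 10, 463]);
translate([0, 0, 481]) cube([894, 258, 18]);


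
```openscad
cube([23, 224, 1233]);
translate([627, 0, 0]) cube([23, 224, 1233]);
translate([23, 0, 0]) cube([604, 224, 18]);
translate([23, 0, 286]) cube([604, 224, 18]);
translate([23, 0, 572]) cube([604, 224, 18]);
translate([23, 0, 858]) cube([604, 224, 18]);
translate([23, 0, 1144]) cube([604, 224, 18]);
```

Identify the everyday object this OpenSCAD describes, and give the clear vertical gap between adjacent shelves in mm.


A bookshelf. The clear shelf gap is 268 mm.

Two tall side panels with 5 horizontal boards between them — a bookshelf. The first two shelf undersides are at z = 0 and z = 286; with shelf thickness 18, the clear gap is 286 − 0 − 18 = 268 mm.


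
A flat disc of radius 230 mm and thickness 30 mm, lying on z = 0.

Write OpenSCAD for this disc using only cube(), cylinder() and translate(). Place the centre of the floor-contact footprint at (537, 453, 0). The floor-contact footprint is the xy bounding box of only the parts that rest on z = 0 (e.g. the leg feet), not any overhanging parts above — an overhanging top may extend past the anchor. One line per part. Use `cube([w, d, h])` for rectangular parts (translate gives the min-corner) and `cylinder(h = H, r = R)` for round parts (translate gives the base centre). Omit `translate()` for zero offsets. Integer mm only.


translate([537, 453, 0]) cylinder(h = 30, r = 230);


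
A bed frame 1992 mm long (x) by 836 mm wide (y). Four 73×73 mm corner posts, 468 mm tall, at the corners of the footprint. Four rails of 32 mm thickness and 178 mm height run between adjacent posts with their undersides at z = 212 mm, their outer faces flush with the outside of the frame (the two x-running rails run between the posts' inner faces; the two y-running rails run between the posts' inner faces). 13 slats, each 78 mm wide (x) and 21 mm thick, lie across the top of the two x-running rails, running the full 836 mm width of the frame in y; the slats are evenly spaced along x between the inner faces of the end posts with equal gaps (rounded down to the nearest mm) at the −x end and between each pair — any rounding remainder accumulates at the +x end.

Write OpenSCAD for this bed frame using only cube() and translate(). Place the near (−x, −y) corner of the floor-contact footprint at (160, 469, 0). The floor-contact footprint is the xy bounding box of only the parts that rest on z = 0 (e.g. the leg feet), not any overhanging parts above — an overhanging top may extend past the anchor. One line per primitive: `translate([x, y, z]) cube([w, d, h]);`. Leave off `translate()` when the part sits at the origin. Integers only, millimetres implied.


// slat z = rail_z + rail_h = 212 + 178 = 390
// slat gap = ⌊(1846 − 13·78) / 14⌋ = 59
translate([160, 469, 0]) cube([73, 73, 468]);
translate([160, 1232, 0]) cube([73, 73, 468]);
translate([2079, 469, 0]) cube([73, 73, 468]);
translate([2079, 1232, 0]) cube([73, 73, 468]);
translate([233, 469, 212]) cube([1846, 32, 178]);
translate([233, 1273, 212]) cube([1846, 32, 178]);
translate([160, 542, 212]) cube([32, 690, 178]);
translate([2120, 542, 212]) cube([32, 690, 178]);
translate([292, 469, 390]) cube([78, 836, 21]);
translate([429, 469, 390]) cube([78, 836, 21]);
translate([566, 469, 390]) cube([78, 836, 21]);
translate([703, 469, 390]) cube([78, 836, 21]);
translate([840, 469, 390]) cube([78, 836, 21]);
translate([977, 469, 390]) cube([78, 836, 21]);
translate([1114, 469, 390]) cube([78, 836, 21]);
translate([1251, 469, 390]) cube([78, 836, 21]);
translate([1388, 469, 390]) cube([78, 836, 21]);
translate([1525, 469, 390]) cube([78, 836, 21]);
translate([1662, 469, 390]) cube([78, 836, 21]);
translate([1799, 469, 390]) cube([78, 836, 21]);
translate([1936, 469, 390]) cube([78, 836, 21]);


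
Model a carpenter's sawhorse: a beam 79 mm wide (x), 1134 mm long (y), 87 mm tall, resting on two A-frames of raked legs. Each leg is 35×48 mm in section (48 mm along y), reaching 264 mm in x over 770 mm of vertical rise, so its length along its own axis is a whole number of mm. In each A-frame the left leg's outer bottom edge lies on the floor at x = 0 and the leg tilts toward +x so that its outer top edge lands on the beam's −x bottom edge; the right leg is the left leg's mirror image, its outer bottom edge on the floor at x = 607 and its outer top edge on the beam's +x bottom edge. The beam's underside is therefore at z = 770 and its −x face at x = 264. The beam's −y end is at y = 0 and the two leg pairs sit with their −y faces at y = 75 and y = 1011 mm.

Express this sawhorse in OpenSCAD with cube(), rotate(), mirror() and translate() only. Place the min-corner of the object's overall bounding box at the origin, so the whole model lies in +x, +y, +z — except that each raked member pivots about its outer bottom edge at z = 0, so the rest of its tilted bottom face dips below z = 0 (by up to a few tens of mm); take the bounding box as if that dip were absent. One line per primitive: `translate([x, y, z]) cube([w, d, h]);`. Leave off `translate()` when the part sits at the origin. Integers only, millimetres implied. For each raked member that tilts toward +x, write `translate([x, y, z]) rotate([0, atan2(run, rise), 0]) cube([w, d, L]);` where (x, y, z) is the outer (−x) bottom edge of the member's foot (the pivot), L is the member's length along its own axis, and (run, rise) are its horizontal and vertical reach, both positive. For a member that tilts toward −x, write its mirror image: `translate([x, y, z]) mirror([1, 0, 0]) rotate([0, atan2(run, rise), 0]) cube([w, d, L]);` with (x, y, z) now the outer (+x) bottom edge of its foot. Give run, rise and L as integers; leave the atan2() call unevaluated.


translate([264, 0, 770]) cube([79, 1134, 87]);
translate([0, 75, 0]) rotate([0, atan2(264, 770), 0]) cube([35, 48, 814]);
translate([607, 75, 0]) mirror([1, 0, 0]) rotate([0, atan2(264, 770), 0]) cube([35, 48, 814]);
translate([0, 1011, 0]) rotate([0, atan2(264, 770), 0]) cube([35, 48, 814]);
translate([607, 1011, 0]) mirror([1, 0, 0]) rotate([0, atan2(264, 770), 0]) cube([35, 48, 814]);


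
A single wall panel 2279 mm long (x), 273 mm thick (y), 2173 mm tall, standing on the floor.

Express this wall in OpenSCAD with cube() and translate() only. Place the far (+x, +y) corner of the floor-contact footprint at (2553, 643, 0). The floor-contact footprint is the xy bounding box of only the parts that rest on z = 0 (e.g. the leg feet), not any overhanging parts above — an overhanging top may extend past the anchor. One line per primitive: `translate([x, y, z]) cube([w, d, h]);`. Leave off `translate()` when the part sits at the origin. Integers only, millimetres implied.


translate([274, 370, 0]) cube([2279, 273, 2173]);


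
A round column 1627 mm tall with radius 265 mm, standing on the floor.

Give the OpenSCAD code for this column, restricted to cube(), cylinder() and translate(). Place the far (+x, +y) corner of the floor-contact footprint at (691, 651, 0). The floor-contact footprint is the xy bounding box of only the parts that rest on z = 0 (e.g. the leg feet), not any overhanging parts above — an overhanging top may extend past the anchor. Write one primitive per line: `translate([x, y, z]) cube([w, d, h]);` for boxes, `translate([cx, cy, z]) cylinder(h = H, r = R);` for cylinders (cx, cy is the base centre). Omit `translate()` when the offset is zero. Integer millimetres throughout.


translate([426, 386, 0]) cylinder(h = 1627, r = 265);


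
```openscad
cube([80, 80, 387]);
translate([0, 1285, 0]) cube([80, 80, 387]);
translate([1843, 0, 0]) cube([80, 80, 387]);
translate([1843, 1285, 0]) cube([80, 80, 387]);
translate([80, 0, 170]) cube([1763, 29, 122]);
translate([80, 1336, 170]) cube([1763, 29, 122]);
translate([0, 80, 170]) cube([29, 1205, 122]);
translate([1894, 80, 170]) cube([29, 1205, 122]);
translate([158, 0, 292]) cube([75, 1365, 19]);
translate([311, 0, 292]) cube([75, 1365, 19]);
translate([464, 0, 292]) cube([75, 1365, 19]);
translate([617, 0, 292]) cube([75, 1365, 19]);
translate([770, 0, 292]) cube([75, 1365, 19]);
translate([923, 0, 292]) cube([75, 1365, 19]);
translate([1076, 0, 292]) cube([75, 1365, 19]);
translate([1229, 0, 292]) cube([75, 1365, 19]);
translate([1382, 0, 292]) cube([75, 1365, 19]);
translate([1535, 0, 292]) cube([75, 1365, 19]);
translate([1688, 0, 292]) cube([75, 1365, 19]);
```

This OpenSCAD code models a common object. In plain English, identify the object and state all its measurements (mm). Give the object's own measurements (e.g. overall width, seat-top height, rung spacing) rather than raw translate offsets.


A bed frame 1923 mm long (x) by 1365 mm wide (y). Four 80×80 mm corner posts, 387 mm tall, at the corners of the footprint. Four rails of 29 mm thickness and 122 mm height run between adjacent posts with their undersides at z = 170 mm, their outer faces flush with the outside of the frame (the two x-running rails run between the posts' inner faces; the two y-running rails run between the posts' inner faces). 11 slats, each 75 mm wide (x) and 19 mm thick, lie across the top of the two x-running rails, running the full 1365 mm width of the frame in y; along x they sit between the end posts with a 78 mm gap after the −x posts and between neighbouring slats, leaving 80 mm before the +x posts.


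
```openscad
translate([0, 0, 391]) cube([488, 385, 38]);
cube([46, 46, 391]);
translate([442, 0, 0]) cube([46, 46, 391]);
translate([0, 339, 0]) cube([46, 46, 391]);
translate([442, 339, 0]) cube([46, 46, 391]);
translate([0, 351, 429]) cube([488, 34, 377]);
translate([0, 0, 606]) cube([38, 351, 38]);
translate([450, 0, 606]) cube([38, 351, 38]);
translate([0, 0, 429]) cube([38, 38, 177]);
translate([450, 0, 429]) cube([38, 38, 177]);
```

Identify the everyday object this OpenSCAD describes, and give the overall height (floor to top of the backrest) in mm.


A chair. The overall height is 806 mm.

A slab on four corner posts with a tall panel at the back — a chair. The seat slab sits at z = 391 with thickness 38, and the 377 mm backrest starts at the seat top, so the overall height is 391 + 38 + 377 = 806 mm.


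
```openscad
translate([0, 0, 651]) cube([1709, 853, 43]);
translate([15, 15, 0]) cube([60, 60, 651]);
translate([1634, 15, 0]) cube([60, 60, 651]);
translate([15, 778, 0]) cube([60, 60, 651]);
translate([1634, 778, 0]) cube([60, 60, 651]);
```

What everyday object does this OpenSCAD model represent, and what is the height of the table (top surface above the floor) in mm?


A table. The table height is 694 mm.

A 1709×853×43 slab sits at z = 651 on four 60 mm square posts — a table. The top surface is at 651 + 43 = 694 mm.


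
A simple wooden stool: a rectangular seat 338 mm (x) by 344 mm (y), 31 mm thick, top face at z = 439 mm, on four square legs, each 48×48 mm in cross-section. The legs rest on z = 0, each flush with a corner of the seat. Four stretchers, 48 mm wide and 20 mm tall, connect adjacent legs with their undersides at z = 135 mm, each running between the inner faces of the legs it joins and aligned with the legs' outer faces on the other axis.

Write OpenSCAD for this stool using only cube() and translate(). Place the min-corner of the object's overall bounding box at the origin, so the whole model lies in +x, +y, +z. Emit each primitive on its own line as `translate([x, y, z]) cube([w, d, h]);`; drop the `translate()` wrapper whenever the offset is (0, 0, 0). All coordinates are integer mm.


translate([0, 0, 408]) cube([338, 344, 31]);
cube([48, 48, 408]);
translate([290, 0, 0]) cube([48, 48, 408]);
translate([0, 296, 0]) cube([48, 48, 408]);
translate([290, 296, 0]) cube([48, 48, 408]);
translate([48, 0, 135]) cube([242, 48, 20]);
translate([48, 296, 135]) cube([242, 48, 20]);
translate([0, 48, 135]) cube([48, 248, 20]);
translate([290, 48, 135]) cube([48, 248, 20]);


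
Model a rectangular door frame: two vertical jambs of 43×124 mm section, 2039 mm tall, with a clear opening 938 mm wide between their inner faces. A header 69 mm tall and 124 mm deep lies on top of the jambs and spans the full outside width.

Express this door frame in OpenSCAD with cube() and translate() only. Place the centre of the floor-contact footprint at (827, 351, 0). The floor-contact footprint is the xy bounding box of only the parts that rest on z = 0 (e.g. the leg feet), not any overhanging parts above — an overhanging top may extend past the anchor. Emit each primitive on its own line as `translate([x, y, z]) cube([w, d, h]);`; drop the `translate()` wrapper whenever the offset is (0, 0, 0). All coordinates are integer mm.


translate([315, 289, 0]) cube([43, 124, 2039]);
translate([1296, 289, 0]) cube([43, 124, 2039]);
translate([315, 289, 2039]) cube([1024, 124, 69]);


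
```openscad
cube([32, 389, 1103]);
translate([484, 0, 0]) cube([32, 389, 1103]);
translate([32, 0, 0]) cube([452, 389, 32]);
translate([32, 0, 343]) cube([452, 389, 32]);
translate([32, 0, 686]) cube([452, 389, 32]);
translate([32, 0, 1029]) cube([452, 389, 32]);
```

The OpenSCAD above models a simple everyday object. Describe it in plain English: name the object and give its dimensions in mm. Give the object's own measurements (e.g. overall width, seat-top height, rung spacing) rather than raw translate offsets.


An open bookshelf. Two side panels, each 32 mm thick, 389 mm deep and 1103 mm tall, stand 516 mm apart (outside-to-outside). Between them sit 4 shelves, each 32 mm thick and 389 mm deep, spanning the full gap between the sides. The bottom shelf rests on the floor (its underside at z = 0) and the clear gap between one shelf's top and the next shelf's underside is 311 mm.


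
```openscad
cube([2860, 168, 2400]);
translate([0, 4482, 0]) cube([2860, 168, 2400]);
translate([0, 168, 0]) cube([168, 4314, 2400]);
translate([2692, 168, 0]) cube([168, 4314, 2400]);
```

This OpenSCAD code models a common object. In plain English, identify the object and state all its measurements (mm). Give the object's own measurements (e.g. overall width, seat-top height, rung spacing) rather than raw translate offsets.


The wall frame of a small rectangular building: four walls, each 2400 mm tall and 168 mm thick, enclosing a footprint 2860 mm (x) by 4650 mm (y) outside-to-outside, with no floor or roof. The front and back walls (the −y and +y sides) span the full width; the two side walls fit between them.


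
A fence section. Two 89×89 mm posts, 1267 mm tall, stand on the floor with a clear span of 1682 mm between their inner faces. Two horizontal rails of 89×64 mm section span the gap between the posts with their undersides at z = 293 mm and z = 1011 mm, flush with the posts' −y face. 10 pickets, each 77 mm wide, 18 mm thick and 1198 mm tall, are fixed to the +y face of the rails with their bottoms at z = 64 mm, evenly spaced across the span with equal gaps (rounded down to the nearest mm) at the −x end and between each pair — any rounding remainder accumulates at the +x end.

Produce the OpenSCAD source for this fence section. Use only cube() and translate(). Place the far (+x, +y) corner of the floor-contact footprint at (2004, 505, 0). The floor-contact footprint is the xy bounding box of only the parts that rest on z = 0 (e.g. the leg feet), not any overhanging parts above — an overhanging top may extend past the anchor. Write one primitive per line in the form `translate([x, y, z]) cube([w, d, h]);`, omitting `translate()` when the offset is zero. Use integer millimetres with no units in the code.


translate([144, 416, 0]) cube([89, 89, 1267]);
translate([1915, 416, 0]) cube([89, 89, 1267]);
translate([233, 416, 293]) cube([1682, 89, 64]);
translate([233, 416, 1011]) cube([1682, 89, 64]);
translate([315, 505, 64]) cube([77, 18, 1198]);
translate([474, 505, 64]) cube([77, 18, 1198]);
translate([633, 505, 64]) cube([77, 18, 1198]);
translate([792, 505, 64]) cube([77, 18, 1198]);
translate([951, 505, 64]) cube([77, 18, 1198]);
translate([1110, 505, 64]) cube([77, 18, 1198]);
translate([1269, 505, 64]) cube([77, 18, 1198]);
translate([1428, 505, 64]) cube([77, 18, 1198]);
translate([1587, 505, 64]) cube([77, 18, 1198]);
translate([1746, 505, 64]) cube([77, 18, 1198]);
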